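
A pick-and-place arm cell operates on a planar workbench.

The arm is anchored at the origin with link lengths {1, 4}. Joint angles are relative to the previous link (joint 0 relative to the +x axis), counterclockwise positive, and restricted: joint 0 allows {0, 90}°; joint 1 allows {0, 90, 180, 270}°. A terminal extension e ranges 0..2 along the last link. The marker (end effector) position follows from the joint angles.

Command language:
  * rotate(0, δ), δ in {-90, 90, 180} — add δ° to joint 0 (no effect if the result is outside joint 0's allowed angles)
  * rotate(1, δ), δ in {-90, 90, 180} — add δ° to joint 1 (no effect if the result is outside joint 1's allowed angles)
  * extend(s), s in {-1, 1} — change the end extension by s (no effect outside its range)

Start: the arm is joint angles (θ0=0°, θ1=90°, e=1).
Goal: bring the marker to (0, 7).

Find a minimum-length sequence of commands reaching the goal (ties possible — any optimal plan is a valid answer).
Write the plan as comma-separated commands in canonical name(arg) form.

begin: joint angles (θ0=0°, θ1=90°, e=1)
step 1 (rotate(1, -90)): joint angles (θ0=0°, θ1=0°, e=1)
step 2 (extend(1)): joint angles (θ0=0°, θ1=0°, e=2)
step 3 (rotate(0, 90)): joint angles (θ0=90°, θ1=0°, e=2)
shorter routes all fall short; 3 is best.

rotate(1, -90), extend(1), rotate(0, 90)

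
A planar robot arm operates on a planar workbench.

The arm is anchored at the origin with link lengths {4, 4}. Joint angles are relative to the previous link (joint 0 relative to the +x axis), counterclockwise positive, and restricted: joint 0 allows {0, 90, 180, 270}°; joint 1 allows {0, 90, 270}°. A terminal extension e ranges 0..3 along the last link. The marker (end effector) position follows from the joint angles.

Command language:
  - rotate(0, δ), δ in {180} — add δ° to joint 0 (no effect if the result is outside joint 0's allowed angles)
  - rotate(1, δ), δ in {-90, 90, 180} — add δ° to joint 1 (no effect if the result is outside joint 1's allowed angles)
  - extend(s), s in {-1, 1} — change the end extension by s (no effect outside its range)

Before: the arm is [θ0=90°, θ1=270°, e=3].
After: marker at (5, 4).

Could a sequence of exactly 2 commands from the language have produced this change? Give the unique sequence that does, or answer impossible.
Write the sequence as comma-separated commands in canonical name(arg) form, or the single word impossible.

extend(-1), extend(-1)

from: [θ0=90°, θ1=270°, e=3]
1. extend(-1) → [θ0=90°, θ1=270°, e=2]
2. extend(-1) → [θ0=90°, θ1=270°, e=1]
uniquely the one of 36 2-step routes that fits.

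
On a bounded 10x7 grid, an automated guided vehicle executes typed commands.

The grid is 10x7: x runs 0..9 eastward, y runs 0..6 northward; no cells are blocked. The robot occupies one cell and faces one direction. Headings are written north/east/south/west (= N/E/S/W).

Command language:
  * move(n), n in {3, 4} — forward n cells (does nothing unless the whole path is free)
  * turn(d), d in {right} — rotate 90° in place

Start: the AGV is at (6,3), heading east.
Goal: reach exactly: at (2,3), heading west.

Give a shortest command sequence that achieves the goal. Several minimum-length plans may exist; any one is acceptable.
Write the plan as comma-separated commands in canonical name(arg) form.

turn(right), turn(right), move(4)

t0: at (6,3), heading east
step 1 (turn(right)): at (6,3), heading south
step 2 (turn(right)): at (6,3), heading west
step 3 (move(4)): at (2,3), heading west
minimal: 3 command(s), checked below 3.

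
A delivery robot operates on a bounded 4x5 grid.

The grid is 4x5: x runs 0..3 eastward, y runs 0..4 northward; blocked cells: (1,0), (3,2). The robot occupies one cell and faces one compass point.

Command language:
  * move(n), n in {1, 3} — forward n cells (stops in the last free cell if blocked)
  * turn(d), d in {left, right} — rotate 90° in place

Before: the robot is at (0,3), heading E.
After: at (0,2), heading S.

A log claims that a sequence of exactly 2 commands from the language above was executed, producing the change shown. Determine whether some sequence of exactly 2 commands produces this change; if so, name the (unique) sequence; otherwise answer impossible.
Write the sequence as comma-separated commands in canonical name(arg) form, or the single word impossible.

turn(right), move(1)

key: running move(1) before turn(right) would end elsewhere — order is forced
start: at (0,3), heading E
step 1 (turn(right)): at (0,3), heading S
step 2 (move(1)): at (0,2), heading S
uniquely the one of 16 2-step routes that fits.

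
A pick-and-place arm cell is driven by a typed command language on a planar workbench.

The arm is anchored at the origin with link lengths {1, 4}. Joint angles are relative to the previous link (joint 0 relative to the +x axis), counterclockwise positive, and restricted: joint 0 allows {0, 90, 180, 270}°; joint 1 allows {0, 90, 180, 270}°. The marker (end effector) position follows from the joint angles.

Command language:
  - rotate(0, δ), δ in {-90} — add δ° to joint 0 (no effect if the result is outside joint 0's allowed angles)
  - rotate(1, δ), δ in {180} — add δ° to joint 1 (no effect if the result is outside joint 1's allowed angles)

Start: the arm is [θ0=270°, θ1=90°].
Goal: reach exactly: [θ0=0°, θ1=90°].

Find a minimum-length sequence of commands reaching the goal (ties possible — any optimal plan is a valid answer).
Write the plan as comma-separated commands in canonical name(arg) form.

rotate(0, -90), rotate(0, -90), rotate(0, -90)

initial: [θ0=270°, θ1=90°]
[1] after rotate(0, -90): [θ0=180°, θ1=90°]
[2] after rotate(0, -90): [θ0=90°, θ1=90°]
[3] after rotate(0, -90): [θ0=0°, θ1=90°]
no 2-step plan works, so 3 is optimal.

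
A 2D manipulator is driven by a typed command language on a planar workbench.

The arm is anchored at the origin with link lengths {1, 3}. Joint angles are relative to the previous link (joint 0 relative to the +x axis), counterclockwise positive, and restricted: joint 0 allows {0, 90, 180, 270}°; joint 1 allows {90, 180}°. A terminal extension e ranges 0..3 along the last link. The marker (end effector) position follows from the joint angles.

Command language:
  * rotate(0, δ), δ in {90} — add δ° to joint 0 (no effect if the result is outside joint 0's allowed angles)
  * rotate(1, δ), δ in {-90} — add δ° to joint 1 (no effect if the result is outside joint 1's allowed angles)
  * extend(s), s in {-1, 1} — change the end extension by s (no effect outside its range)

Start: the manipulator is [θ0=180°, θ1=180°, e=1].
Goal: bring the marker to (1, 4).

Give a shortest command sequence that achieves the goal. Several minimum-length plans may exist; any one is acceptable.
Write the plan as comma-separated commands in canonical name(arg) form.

initial: [θ0=180°, θ1=180°, e=1]
t=1 rotate(1, -90) ⇒ [θ0=180°, θ1=90°, e=1]
t=2 rotate(0, 90) ⇒ [θ0=270°, θ1=90°, e=1]
t=3 rotate(0, 90) ⇒ [θ0=0°, θ1=90°, e=1]
minimal: 3 command(s), checked below 3.

rotate(1, -90), rotate(0, 90), rotate(0, 90)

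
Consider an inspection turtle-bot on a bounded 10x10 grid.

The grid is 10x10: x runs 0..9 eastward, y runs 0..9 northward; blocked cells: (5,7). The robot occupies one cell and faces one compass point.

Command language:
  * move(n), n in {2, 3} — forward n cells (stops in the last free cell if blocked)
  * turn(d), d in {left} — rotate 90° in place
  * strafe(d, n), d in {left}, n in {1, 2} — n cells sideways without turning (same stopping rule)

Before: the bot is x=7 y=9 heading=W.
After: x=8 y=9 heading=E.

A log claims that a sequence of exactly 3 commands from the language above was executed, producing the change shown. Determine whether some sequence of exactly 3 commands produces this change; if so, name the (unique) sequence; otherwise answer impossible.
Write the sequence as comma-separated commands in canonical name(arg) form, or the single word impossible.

key: position moved to (8,9) AND the heading swung to E — translation plus rotation needed
initial: x=7 y=9 heading=W
[1] after turn(left): x=7 y=9 heading=S
[2] after strafe(left, 1): x=8 y=9 heading=S
[3] after turn(left): x=8 y=9 heading=E
uniquely the one of 125 3-step routes that fits.

turn(left), strafe(left, 1), turn(left)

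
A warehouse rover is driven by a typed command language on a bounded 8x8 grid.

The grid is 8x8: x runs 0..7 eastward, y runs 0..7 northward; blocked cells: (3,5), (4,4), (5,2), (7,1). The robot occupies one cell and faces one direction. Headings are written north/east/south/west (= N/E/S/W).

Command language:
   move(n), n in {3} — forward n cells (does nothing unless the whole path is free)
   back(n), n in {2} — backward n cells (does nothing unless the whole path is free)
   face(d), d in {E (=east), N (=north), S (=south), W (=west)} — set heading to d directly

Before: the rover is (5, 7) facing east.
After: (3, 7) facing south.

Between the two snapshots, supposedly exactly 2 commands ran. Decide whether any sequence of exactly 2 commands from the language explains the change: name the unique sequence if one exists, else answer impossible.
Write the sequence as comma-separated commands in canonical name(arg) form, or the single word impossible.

back(2), face(S)

key: running face(S) before back(2) would end elsewhere — order is forced
begin: (5, 7) facing east
step 1 (back(2)): (3, 7) facing east
step 2 (face(S)): (3, 7) facing south
all 36 alternatives checked — unique.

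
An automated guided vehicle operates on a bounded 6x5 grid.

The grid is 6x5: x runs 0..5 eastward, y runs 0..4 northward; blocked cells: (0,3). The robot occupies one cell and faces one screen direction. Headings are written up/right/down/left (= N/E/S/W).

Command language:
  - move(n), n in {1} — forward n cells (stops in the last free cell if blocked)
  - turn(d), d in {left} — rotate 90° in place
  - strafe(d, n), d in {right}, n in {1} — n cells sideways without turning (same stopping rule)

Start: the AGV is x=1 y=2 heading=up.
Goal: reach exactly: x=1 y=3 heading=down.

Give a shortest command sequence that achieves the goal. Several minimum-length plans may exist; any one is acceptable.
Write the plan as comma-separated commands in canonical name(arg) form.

move(1), turn(left), turn(left)

begin: x=1 y=2 heading=up
[1] after move(1): x=1 y=3 heading=up
[2] after turn(left): x=1 y=3 heading=left
[3] after turn(left): x=1 y=3 heading=down
nothing shorter than 3 reaches the goal.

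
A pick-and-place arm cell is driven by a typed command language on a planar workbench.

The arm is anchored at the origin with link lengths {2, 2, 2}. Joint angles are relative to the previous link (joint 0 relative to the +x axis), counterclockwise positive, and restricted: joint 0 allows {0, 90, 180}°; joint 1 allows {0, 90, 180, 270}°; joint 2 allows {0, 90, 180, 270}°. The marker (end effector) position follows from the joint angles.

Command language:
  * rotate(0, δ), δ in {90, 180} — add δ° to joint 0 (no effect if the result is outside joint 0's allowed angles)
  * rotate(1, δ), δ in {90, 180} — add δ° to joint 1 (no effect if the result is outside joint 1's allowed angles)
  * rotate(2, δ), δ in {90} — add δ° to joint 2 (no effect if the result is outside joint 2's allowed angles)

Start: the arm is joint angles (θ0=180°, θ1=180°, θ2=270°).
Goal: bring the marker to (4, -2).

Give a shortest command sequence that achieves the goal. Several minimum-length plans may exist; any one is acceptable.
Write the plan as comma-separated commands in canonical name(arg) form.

rotate(1, 180), rotate(0, 180)

from: joint angles (θ0=180°, θ1=180°, θ2=270°)
1. rotate(1, 180) → joint angles (θ0=180°, θ1=0°, θ2=270°)
2. rotate(0, 180) → joint angles (θ0=0°, θ1=0°, θ2=270°)
no 1-step plan works, so 2 is optimal.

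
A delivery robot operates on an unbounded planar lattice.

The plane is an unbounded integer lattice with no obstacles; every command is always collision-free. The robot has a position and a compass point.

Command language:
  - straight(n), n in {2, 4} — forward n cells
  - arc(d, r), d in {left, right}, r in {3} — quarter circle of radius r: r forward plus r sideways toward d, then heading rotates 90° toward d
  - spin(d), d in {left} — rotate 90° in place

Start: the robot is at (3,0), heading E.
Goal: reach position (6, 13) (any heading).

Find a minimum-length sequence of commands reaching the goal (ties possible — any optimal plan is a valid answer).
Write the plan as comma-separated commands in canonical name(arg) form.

arc(left, 3), straight(2), straight(4), straight(4)

from: at (3,0), heading E
step 1 (arc(left, 3)): at (6,3), heading N
step 2 (straight(2)): at (6,5), heading N
step 3 (straight(4)): at (6,9), heading N
step 4 (straight(4)): at (6,13), heading N
no 3-step plan works, so 4 is optimal.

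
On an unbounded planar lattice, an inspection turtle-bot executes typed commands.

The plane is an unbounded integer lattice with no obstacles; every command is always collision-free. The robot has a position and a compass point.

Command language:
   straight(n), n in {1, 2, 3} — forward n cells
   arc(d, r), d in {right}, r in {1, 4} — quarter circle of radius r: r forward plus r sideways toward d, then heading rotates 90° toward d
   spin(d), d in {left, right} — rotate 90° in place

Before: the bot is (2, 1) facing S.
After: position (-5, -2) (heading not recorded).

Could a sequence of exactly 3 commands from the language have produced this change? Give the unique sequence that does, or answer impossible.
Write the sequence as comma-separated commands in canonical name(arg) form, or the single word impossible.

arc(right, 4), straight(2), arc(right, 1)

key: running arc(right, 1) before arc(right, 4) would end elsewhere — order is forced
initial: (2, 1) facing S
step 1 (arc(right, 4)): (-2, -3) facing W
step 2 (straight(2)): (-4, -3) facing W
step 3 (arc(right, 1)): (-5, -2) facing N
all 343 alternatives checked — unique.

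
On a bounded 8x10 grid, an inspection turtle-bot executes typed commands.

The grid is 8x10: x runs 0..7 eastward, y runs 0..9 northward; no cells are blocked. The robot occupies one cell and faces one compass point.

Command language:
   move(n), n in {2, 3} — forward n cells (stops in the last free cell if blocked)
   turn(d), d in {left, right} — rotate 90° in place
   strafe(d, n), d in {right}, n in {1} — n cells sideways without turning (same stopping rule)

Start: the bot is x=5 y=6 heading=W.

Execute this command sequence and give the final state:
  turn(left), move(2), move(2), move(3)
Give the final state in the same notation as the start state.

from: x=5 y=6 heading=W
[1] after turn(left): x=5 y=6 heading=S
[2] after move(2): x=5 y=4 heading=S
[3] after move(2): x=5 y=2 heading=S
[4] after move(3): x=5 y=0 heading=S

x=5 y=0 heading=S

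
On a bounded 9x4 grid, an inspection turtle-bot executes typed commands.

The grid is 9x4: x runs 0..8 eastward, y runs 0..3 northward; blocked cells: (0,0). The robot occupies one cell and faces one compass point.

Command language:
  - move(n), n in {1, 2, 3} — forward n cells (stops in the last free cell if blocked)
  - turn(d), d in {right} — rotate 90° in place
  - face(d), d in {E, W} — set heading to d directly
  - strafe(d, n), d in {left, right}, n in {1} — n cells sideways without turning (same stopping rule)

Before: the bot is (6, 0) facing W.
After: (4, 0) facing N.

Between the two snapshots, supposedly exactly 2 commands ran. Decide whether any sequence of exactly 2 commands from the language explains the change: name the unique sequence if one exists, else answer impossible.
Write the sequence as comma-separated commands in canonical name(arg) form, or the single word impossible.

key: running turn(right) before move(2) would end elsewhere — order is forced
from: (6, 0) facing W
t=1 move(2) ⇒ (4, 0) facing W
t=2 turn(right) ⇒ (4, 0) facing N
uniquely the one of 64 2-step routes that fits.

move(2), turn(right)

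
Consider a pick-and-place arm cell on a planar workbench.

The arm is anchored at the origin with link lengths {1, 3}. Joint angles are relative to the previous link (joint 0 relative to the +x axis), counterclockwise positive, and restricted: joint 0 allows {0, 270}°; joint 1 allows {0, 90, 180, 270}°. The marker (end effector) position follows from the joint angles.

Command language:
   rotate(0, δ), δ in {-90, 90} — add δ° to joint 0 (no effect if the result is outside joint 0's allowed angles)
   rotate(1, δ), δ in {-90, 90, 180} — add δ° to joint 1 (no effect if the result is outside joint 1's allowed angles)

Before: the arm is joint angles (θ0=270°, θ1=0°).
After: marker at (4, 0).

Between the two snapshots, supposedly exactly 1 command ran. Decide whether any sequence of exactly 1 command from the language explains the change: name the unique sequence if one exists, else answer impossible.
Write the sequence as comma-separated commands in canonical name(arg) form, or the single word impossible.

rotate(0, 90)

begin: joint angles (θ0=270°, θ1=0°)
t=1 rotate(0, 90) ⇒ joint angles (θ0=0°, θ1=0°)
no rival 1-sequence matches.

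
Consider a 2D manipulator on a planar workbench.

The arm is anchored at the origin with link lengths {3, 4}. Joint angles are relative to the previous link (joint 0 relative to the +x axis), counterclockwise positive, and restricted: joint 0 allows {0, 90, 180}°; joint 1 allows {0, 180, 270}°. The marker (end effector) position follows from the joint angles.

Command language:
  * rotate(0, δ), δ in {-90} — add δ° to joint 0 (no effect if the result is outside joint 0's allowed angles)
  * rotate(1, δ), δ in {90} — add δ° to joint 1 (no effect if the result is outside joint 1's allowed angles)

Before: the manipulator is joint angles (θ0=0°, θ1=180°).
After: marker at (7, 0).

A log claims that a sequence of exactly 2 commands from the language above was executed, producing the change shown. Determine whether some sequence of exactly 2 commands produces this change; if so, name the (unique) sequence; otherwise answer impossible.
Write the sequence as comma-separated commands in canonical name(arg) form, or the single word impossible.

rotate(1, 90), rotate(1, 90)

begin: joint angles (θ0=0°, θ1=180°)
step 1 (rotate(1, 90)): joint angles (θ0=0°, θ1=270°)
step 2 (rotate(1, 90)): joint angles (θ0=0°, θ1=0°)
all 4 alternatives checked — unique.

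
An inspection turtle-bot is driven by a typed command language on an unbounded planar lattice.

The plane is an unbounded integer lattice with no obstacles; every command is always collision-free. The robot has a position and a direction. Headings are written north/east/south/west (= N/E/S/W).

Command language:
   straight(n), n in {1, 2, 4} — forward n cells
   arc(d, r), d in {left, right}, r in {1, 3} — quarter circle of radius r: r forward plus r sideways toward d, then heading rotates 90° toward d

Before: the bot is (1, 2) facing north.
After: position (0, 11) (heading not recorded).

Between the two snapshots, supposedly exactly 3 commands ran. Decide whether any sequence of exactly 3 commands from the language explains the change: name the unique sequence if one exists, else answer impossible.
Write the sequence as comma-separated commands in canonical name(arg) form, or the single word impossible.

straight(4), straight(4), arc(left, 1)

key: order matters: swapping straight(4) and arc(left, 1) lands elsewhere
begin: (1, 2) facing north
t=1 straight(4) ⇒ (1, 6) facing north
t=2 straight(4) ⇒ (1, 10) facing north
t=3 arc(left, 1) ⇒ (0, 11) facing west
all 343 alternatives checked — unique.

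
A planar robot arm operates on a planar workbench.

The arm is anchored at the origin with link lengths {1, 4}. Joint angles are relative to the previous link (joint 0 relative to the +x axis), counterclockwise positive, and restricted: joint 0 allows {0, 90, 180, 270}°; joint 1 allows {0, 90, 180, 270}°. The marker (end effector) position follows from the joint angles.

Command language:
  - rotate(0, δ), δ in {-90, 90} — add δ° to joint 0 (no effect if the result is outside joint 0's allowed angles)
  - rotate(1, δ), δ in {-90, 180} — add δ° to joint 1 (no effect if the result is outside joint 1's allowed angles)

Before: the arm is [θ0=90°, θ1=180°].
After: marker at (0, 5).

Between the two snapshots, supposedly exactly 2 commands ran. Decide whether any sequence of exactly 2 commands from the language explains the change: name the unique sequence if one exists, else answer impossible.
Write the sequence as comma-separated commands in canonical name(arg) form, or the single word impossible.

rotate(1, -90), rotate(1, -90)

t0: [θ0=90°, θ1=180°]
t=1 rotate(1, -90) ⇒ [θ0=90°, θ1=90°]
t=2 rotate(1, -90) ⇒ [θ0=90°, θ1=0°]
uniquely the one of 16 2-step routes that fits.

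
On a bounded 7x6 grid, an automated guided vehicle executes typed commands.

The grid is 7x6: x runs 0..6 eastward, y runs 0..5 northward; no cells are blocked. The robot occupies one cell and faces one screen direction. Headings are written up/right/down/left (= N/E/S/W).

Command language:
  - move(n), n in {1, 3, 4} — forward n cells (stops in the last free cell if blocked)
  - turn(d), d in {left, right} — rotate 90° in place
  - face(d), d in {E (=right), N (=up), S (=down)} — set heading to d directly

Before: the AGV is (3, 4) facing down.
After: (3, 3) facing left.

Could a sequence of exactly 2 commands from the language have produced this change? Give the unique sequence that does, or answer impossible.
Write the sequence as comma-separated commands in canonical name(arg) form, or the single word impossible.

key: position moved to (3,3) AND the heading swung to W — translation plus rotation needed
begin: (3, 4) facing down
t=1 move(1) ⇒ (3, 3) facing down
t=2 turn(right) ⇒ (3, 3) facing left
no other 2-command option fits: unique.

move(1), turn(right)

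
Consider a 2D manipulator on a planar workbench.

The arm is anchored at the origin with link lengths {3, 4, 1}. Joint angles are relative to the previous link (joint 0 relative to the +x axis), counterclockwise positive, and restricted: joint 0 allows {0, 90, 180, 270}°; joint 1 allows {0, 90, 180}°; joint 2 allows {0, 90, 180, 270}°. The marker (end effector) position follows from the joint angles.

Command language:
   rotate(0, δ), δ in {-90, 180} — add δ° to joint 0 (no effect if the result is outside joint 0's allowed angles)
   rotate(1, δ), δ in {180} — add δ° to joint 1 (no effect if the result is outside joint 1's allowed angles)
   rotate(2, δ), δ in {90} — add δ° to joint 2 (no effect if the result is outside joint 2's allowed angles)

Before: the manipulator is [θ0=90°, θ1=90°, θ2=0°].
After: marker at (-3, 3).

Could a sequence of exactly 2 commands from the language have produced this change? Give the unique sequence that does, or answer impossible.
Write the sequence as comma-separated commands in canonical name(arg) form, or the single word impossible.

rotate(2, 90), rotate(2, 90)

t0: [θ0=90°, θ1=90°, θ2=0°]
t=1 rotate(2, 90) ⇒ [θ0=90°, θ1=90°, θ2=90°]
t=2 rotate(2, 90) ⇒ [θ0=90°, θ1=90°, θ2=180°]
all 16 alternatives checked — unique.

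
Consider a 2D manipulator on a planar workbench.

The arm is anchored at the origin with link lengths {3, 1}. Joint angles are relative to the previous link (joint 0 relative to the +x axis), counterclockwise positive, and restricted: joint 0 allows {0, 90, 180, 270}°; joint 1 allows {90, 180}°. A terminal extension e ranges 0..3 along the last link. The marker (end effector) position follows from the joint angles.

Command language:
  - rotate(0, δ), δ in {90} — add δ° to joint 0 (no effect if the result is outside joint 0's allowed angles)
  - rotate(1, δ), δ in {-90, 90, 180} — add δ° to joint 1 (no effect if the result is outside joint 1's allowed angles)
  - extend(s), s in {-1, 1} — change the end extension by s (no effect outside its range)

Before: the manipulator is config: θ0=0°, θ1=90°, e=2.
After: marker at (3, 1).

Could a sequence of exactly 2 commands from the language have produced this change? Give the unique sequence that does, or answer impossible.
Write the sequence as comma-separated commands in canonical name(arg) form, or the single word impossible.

begin: config: θ0=0°, θ1=90°, e=2
1. extend(-1) → config: θ0=0°, θ1=90°, e=1
2. extend(-1) → config: θ0=0°, θ1=90°, e=0
all 36 alternatives checked — unique.

extend(-1), extend(-1)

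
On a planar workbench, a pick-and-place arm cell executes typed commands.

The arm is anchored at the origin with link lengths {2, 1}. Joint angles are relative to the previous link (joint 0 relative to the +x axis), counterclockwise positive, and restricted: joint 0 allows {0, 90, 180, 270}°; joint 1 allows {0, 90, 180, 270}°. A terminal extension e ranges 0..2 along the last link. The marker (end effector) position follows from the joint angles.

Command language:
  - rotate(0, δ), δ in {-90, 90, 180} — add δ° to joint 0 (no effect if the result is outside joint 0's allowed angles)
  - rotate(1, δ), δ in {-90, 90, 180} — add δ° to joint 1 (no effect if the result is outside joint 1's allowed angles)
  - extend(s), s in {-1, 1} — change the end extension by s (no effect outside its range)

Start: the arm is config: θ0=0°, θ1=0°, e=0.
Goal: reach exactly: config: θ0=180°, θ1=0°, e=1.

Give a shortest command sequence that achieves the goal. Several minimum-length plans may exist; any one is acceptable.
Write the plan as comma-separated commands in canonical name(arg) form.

t0: config: θ0=0°, θ1=0°, e=0
step 1 (rotate(0, 180)): config: θ0=180°, θ1=0°, e=0
step 2 (extend(1)): config: θ0=180°, θ1=0°, e=1
minimal: 2 command(s), checked below 2.

rotate(0, 180), extend(1)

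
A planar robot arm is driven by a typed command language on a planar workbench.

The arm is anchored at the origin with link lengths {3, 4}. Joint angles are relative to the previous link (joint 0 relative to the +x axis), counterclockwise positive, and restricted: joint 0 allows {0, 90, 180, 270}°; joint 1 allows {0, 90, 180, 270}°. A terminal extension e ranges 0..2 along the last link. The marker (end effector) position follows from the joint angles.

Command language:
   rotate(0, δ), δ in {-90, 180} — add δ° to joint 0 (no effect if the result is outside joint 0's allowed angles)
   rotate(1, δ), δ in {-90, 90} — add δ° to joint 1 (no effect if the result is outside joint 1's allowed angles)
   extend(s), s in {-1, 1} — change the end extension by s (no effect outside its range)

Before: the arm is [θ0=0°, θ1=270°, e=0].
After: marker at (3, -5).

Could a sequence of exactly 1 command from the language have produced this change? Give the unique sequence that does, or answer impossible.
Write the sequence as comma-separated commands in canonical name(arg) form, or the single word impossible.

extend(1)

t0: [θ0=0°, θ1=270°, e=0]
step 1 (extend(1)): [θ0=0°, θ1=270°, e=1]
all 6 alternatives checked — unique.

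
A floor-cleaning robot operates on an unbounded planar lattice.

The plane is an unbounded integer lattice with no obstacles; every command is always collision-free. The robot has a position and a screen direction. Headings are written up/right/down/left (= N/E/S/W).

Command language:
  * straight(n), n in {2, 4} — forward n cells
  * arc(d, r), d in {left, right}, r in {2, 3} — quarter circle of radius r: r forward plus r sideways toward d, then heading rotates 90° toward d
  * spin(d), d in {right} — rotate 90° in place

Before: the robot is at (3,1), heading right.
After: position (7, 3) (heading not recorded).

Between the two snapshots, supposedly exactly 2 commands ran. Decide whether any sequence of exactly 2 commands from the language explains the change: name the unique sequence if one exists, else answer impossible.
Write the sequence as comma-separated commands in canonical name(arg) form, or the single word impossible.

straight(2), arc(left, 2)

key: order matters: swapping straight(2) and arc(left, 2) lands elsewhere
t0: at (3,1), heading right
1. straight(2) → at (5,1), heading right
2. arc(left, 2) → at (7,3), heading up
uniquely the one of 49 2-step routes that fits.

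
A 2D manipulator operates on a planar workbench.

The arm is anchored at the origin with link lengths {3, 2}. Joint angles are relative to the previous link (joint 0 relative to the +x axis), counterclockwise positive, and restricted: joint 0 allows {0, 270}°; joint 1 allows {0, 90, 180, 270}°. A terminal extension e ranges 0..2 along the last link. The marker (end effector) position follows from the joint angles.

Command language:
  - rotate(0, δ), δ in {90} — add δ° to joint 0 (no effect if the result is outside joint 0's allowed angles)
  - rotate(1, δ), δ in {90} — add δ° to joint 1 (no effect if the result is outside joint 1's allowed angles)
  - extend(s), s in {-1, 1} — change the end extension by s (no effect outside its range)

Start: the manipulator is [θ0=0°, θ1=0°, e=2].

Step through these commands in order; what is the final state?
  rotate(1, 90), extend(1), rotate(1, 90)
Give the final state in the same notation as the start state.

start: [θ0=0°, θ1=0°, e=2]
1. rotate(1, 90) → [θ0=0°, θ1=90°, e=2]
2. extend(1) → [θ0=0°, θ1=90°, e=2]
3. rotate(1, 90) → [θ0=0°, θ1=180°, e=2]

[θ0=0°, θ1=180°, e=2]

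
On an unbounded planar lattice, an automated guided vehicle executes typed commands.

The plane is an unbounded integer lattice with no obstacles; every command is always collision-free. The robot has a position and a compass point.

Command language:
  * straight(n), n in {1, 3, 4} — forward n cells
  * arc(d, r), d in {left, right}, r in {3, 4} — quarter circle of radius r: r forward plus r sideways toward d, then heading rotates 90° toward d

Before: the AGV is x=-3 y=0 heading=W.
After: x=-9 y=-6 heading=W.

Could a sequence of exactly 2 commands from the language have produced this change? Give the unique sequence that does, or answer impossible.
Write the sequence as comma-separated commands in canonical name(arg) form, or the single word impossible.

key: running arc(right, 3) before arc(left, 3) would end elsewhere — order is forced
t0: x=-3 y=0 heading=W
1. arc(left, 3) → x=-6 y=-3 heading=S
2. arc(right, 3) → x=-9 y=-6 heading=W
uniquely the one of 49 2-step routes that fits.

arc(left, 3), arc(right, 3)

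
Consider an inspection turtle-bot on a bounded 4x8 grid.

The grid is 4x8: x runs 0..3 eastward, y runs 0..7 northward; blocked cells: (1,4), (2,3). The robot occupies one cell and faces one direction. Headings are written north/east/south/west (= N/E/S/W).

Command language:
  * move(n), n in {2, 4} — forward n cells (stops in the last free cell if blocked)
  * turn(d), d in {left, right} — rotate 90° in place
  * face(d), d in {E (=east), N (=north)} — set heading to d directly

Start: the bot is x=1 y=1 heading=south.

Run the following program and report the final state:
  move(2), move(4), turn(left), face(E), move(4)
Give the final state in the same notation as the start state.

x=3 y=0 heading=east

from: x=1 y=1 heading=south
1. move(2) → x=1 y=0 heading=south
2. move(4) → x=1 y=0 heading=south
3. turn(left) → x=1 y=0 heading=east
4. face(E) → x=1 y=0 heading=east
5. move(4) → x=3 y=0 heading=east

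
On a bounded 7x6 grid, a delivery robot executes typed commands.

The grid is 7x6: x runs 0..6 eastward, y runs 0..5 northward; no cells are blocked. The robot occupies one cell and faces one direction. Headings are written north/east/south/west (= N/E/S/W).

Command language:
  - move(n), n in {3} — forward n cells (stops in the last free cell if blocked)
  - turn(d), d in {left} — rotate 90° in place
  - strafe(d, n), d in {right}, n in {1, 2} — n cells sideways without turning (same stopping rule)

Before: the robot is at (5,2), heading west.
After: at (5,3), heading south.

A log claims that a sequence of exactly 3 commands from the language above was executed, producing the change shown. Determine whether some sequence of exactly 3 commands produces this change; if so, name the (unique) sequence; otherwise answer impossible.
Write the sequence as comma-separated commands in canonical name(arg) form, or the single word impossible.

impossible

all 64 sequences checked — none match.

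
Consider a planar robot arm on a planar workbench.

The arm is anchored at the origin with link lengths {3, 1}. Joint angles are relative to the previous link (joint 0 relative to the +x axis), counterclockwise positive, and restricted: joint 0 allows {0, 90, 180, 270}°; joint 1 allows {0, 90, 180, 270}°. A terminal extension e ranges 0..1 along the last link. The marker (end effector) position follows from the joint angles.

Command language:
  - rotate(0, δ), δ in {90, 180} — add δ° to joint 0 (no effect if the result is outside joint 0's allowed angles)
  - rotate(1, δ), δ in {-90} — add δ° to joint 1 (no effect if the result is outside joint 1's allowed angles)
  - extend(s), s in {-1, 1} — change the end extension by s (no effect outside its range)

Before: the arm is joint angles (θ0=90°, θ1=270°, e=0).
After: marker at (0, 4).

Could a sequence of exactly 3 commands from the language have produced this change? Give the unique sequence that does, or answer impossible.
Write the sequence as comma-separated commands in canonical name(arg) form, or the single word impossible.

rotate(1, -90), rotate(1, -90), rotate(1, -90)

start: joint angles (θ0=90°, θ1=270°, e=0)
t=1 rotate(1, -90) ⇒ joint angles (θ0=90°, θ1=180°, e=0)
t=2 rotate(1, -90) ⇒ joint angles (θ0=90°, θ1=90°, e=0)
t=3 rotate(1, -90) ⇒ joint angles (θ0=90°, θ1=0°, e=0)
uniquely the one of 125 3-step routes that fits.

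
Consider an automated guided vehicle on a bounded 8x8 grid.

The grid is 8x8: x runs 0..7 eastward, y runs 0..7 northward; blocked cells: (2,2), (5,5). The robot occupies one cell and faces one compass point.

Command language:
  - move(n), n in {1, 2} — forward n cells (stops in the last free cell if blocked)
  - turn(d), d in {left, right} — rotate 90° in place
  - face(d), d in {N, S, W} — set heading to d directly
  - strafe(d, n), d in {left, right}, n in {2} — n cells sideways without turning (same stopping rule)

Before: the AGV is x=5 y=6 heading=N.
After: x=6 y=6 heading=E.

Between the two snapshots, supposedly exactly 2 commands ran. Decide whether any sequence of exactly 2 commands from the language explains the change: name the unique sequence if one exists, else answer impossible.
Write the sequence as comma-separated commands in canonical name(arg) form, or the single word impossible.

key: position moved to (6,6) AND the heading swung to E — translation plus rotation needed
from: x=5 y=6 heading=N
[1] after turn(right): x=5 y=6 heading=E
[2] after move(1): x=6 y=6 heading=E
uniquely the one of 81 2-step routes that fits.

turn(right), move(1)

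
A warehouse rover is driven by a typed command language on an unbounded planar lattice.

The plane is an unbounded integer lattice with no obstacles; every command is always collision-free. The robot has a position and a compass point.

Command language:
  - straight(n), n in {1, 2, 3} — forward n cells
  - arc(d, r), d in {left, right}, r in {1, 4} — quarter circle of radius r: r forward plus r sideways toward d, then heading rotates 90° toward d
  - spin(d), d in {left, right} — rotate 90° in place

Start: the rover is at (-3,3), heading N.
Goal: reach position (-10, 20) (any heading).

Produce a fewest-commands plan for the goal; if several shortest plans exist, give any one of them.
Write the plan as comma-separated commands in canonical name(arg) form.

begin: at (-3,3), heading N
1. arc(left, 4) → at (-7,7), heading W
2. arc(right, 4) → at (-11,11), heading N
3. arc(right, 1) → at (-10,12), heading E
4. arc(left, 4) → at (-6,16), heading N
5. arc(left, 4) → at (-10,20), heading W
nothing shorter than 5 reaches the goal.

arc(left, 4), arc(right, 4), arc(right, 1), arc(left, 4), arc(left, 4)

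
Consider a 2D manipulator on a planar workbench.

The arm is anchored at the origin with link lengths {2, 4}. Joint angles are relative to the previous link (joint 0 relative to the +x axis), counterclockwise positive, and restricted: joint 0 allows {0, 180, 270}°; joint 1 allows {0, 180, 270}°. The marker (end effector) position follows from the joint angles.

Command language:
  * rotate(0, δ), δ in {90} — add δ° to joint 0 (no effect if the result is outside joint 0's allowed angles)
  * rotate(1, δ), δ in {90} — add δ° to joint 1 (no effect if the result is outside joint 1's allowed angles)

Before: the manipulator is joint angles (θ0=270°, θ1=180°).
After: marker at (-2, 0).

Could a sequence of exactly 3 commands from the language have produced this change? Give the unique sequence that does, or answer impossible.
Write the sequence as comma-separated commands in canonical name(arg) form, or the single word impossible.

rotate(0, 90), rotate(0, 90), rotate(0, 90)

begin: joint angles (θ0=270°, θ1=180°)
t=1 rotate(0, 90) ⇒ joint angles (θ0=0°, θ1=180°)
t=2 rotate(0, 90) ⇒ joint angles (θ0=0°, θ1=180°)
t=3 rotate(0, 90) ⇒ joint angles (θ0=0°, θ1=180°)
all 8 alternatives checked — unique.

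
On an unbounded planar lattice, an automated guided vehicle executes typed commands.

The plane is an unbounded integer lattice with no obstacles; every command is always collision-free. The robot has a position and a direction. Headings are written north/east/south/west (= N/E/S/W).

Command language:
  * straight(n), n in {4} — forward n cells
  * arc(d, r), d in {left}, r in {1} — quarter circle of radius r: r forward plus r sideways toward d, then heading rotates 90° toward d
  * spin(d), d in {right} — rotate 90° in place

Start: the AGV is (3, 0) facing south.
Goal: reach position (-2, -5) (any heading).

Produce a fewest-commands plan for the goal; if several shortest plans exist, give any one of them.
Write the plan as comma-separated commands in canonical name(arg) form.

straight(4), spin(right), straight(4), arc(left, 1)

initial: (3, 0) facing south
1. straight(4) → (3, -4) facing south
2. spin(right) → (3, -4) facing west
3. straight(4) → (-1, -4) facing west
4. arc(left, 1) → (-2, -5) facing south
no 3-step plan works, so 4 is optimal.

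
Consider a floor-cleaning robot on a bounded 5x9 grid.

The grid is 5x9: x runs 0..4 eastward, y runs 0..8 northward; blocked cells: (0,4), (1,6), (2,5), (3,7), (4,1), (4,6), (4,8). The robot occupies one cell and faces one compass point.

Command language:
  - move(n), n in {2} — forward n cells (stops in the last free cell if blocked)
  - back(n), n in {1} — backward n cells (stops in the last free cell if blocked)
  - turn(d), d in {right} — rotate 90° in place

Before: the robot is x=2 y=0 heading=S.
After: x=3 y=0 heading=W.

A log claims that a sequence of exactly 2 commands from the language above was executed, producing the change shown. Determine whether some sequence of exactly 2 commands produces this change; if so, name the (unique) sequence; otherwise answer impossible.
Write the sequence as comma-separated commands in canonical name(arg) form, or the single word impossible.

key: order matters: swapping turn(right) and back(1) lands elsewhere
begin: x=2 y=0 heading=S
1. turn(right) → x=2 y=0 heading=W
2. back(1) → x=3 y=0 heading=W
no other 2-command option fits: unique.

turn(right), back(1)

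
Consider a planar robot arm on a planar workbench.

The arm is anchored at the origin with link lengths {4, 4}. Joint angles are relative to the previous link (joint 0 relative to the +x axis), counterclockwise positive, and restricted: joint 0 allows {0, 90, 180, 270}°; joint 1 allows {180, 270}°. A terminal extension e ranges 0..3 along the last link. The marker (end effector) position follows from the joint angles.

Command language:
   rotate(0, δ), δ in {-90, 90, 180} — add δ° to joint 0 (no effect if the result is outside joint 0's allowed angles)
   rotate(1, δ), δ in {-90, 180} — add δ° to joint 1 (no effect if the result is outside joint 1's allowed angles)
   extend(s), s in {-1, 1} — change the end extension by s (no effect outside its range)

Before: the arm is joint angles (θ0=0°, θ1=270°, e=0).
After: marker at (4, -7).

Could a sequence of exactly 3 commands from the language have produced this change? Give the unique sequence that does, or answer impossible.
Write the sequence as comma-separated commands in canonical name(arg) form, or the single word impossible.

extend(1), extend(1), extend(1)

from: joint angles (θ0=0°, θ1=270°, e=0)
t=1 extend(1) ⇒ joint angles (θ0=0°, θ1=270°, e=1)
t=2 extend(1) ⇒ joint angles (θ0=0°, θ1=270°, e=2)
t=3 extend(1) ⇒ joint angles (θ0=0°, θ1=270°, e=3)
no rival 3-sequence matches.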